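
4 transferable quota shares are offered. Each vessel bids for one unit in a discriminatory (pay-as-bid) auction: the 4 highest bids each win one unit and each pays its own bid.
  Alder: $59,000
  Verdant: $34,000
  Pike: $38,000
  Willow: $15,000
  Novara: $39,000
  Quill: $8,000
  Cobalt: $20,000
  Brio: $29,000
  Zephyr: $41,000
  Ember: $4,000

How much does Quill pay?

Bids ranked high→low: 59,000 (Alder), 41,000 (Zephyr), 39,000 (Novara), 38,000 (Pike), 34,000 (Verdant), 29,000 (Brio), …
Winners (4 units): Alder, Zephyr, Novara, Pike.
Quill does not win → $0.

Quill pays $0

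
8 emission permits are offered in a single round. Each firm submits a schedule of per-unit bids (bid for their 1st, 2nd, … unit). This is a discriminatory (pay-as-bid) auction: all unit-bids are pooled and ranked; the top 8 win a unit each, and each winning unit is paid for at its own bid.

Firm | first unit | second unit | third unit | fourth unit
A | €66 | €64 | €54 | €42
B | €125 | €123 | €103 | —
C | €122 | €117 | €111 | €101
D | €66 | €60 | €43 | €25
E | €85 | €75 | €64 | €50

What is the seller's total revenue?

Merging the schedules and taking the best 8: 125 (B-1), 123 (B-2), 122 (C-1), 117 (C-2), 111 (C-3), 103 (B-3), 101 (C-4), 85 (E-1)
Next rejected bid: €75 (not a price — pay-as-bid).
Each winning unit pays its own bid.
Revenue = 125 + 123 + 122 + 117 + 111 + 103 + 101 + 85 = €887.

Total revenue: €887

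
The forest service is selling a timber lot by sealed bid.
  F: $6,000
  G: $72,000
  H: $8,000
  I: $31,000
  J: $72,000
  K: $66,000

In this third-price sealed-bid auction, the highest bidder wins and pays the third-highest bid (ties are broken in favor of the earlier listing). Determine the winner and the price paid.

Sorting bids: 72,000 (G) > 72,000 (J) > 66,000 (K) > 31,000 (I) > 8,000 (H) > 6,000 (F)
G and J tie at $72,000; tie-break gives it to G.
G is highest; pays the third-highest bid, $66,000.

G pays $66,000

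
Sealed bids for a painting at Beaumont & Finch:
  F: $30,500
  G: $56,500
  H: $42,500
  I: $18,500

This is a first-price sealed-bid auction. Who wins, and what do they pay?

Rule: the highest bidder wins and pays their own bid.
Sorting bids: 56,500 (G) > 42,500 (H) > 30,500 (F) > 18,500 (I)
G is highest → pays own bid, $56,500.

G pays $56,500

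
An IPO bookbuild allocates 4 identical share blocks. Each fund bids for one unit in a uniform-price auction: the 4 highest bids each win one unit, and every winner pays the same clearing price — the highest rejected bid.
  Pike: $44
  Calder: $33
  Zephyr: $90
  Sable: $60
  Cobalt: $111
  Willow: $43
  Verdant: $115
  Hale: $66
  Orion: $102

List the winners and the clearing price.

Bids ranked high→low: 115 (Verdant), 111 (Cobalt), 102 (Orion), 90 (Zephyr), 66 (Hale), 60 (Sable), …
Winners (4 units): Verdant, Cobalt, Orion, Zephyr.
Highest unsuccessful bid: $66 → clearing price.

Verdant, Cobalt, Orion, Zephyr; each pays $66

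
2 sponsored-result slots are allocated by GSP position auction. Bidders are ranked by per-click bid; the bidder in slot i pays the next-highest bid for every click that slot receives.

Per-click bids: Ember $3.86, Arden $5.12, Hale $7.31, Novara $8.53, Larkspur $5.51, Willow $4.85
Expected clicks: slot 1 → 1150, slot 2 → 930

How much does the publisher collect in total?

Total revenue: $13530.80

Per-click bids in order: $8.53 (Novara) > $7.31 (Hale) > $5.51 (Larkspur) > …
Slot 1: Novara pays $7.31 × 1150 = $8406.50
Slot 2: Hale pays $5.51 × 930 = $5124.30
Total = $13530.80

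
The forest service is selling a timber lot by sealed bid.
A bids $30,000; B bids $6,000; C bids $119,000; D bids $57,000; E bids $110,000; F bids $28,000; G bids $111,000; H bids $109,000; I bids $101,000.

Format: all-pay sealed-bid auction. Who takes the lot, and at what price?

C pays $119,000

Sorting bids: 119,000 (C) > 111,000 (G) > 110,000 (E) > 109,000 (H) > 101,000 (I) > 57,000 (D) > …
C wins with the top bid; all bids are sunk regardless.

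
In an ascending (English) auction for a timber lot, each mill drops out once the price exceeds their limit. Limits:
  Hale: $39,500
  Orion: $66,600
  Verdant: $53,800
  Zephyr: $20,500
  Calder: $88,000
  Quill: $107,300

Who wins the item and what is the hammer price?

Quill wins at $88,000

Limits ranked: 107,300 (Quill) > 88,000 (Calder) > 66,600 (Orion) > 53,800 (Verdant) > 39,500 (Hale) > 20,500 (Zephyr)
Once the price passes $88,000, only Quill is left; the hammer falls at Calder's limit of $88,000.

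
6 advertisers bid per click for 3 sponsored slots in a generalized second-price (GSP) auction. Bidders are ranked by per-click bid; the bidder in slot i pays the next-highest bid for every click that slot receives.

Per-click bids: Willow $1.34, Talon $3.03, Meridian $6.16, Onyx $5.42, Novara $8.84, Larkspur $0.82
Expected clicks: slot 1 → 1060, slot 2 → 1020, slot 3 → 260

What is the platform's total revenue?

Ranked by bid: $8.84 (Novara) > $6.16 (Meridian) > $5.42 (Onyx) > $3.03 (Talon) > …
Slot 1: Novara pays $6.16 × 1060 = $6529.60
Slot 2: Meridian pays $5.42 × 1020 = $5528.40
Slot 3: Onyx pays $3.03 × 260 = $787.80
Total = $12845.80

Total revenue: $12845.80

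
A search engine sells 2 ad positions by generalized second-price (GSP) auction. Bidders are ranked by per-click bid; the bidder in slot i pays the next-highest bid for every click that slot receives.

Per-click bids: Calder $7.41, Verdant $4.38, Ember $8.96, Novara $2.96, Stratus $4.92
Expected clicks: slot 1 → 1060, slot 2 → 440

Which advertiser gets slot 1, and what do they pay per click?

Ranked by bid: $8.96 (Ember) > $7.41 (Calder) > $4.92 (Stratus) > …
Slot 1 goes to the first-ranked bidder, Ember, who pays the next bid down: $7.41/click.

Ember; $7.41 per click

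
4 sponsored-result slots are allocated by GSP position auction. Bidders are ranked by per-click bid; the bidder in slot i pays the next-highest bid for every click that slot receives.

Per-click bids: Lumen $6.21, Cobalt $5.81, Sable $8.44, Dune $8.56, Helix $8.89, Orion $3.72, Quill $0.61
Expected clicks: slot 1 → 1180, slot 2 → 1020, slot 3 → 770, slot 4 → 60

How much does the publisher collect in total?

Ranked by bid: $8.89 (Helix) > $8.56 (Dune) > $8.44 (Sable) > $6.21 (Lumen) > $5.81 (Cobalt) > …
Slot 1: Helix pays $8.56 × 1180 = $10100.80
Slot 2: Dune pays $8.44 × 1020 = $8608.80
Slot 3: Sable pays $6.21 × 770 = $4781.70
Slot 4: Lumen pays $5.81 × 60 = $348.60
Total = $23839.90

Total revenue: $23839.90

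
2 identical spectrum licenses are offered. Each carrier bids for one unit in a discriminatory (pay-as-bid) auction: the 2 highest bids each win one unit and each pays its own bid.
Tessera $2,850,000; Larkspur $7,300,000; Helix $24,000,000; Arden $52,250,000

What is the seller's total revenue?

Total revenue: $76,250,000

Bids ranked high→low: 52,250,000 (Arden), 24,000,000 (Helix), 7,300,000 (Larkspur), 2,850,000 (Tessera)
Top 2: Arden, Helix.
Total revenue = 52,250,000 + 24,000,000 = $76,250,000.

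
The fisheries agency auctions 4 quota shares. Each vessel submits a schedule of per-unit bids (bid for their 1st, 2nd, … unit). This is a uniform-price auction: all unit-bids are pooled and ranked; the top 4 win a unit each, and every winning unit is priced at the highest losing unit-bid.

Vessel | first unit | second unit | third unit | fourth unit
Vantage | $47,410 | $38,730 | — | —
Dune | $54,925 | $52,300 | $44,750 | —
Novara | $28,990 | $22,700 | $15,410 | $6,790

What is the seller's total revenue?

Pooled unit-bids ranked (top 4): 54,925 (Dune-1), 52,300 (Dune-2), 47,410 (Vantage-1), 44,750 (Dune-3)
First bid not allocated: $38,730.
Allocation: Dune 3, Vantage 1. Every unit priced at $38,730.
Revenue = 4 × 38,730 = $154,920.

Total revenue: $154,920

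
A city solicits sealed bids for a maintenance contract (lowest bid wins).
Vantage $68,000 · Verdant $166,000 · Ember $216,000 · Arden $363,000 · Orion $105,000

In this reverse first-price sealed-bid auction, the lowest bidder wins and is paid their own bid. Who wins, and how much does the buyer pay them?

Bids in order: 68,000 (Vantage) < 105,000 (Orion) < 166,000 (Verdant) < 216,000 (Ember) < 363,000 (Arden)
Vantage is lowest → is paid own bid, $68,000.

Vantage is paid $68,000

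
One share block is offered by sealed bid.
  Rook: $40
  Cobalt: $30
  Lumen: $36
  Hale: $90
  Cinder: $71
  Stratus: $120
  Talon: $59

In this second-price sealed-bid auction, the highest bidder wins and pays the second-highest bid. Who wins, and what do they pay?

Bids in order: 120 (Stratus) > 90 (Hale) > 71 (Cinder) > 59 (Talon) > 40 (Rook) > 36 (Lumen) > …
Second-price: Stratus pays Hale's bid of $90.

Stratus pays $90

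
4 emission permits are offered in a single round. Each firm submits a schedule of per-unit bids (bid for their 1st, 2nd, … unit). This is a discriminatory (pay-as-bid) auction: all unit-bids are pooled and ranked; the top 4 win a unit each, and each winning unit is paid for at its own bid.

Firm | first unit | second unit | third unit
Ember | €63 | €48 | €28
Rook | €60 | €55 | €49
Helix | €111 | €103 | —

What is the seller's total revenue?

Total revenue: €337

All unit-bids, highest first — top 4: 111 (Helix-1), 103 (Helix-2), 63 (Ember-1), 60 (Rook-1)
Next rejected bid: €55 (not a price — pay-as-bid).
Each winning unit pays its own bid.
Revenue = 111 + 103 + 63 + 60 = €337.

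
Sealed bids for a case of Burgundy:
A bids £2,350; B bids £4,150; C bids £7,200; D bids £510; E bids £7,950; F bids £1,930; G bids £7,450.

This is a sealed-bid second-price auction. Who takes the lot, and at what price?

E pays £7,450

Bids ranked: 7,950 (E) > 7,450 (G) > 7,200 (C) > 4,150 (B) > 2,350 (A) > 1,930 (F) > …
E is highest; pays the second-highest bid, £7,450.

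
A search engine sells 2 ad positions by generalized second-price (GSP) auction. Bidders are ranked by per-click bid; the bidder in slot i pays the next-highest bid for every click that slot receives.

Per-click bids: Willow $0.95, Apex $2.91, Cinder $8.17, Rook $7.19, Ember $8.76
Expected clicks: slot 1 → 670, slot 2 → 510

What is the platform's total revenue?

Total revenue: $9140.80

Sorting advertisers: $8.76 (Ember) > $8.17 (Cinder) > $7.19 (Rook) > …
Slot 1: Ember pays $8.17 × 670 = $5473.90
Slot 2: Cinder pays $7.19 × 510 = $3666.90
Total = $9140.80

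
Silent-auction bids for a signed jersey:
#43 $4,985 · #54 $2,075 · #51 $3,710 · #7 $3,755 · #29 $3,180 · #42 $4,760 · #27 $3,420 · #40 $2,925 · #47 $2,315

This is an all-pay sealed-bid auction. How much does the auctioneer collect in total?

Total revenue: $31,125

Bids ranked: 4,985 (#43) > 4,760 (#42) > 3,755 (#7) > 3,710 (#51) > 3,420 (#27) > 3,180 (#29) > …
Every bidder forfeits their bid regardless of winning.
Revenue = 4,985 + 2,075 + 3,710 + 3,755 + 3,180 + 4,760 + 3,420 + 2,925 + 2,315 = $31,125.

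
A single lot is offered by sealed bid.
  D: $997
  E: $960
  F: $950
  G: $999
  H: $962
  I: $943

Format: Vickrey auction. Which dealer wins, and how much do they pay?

Bids in order: 999 (G) > 997 (D) > 962 (H) > 960 (E) > 950 (F) > 943 (I)
Second-price: G pays D's bid of $997.

G pays $997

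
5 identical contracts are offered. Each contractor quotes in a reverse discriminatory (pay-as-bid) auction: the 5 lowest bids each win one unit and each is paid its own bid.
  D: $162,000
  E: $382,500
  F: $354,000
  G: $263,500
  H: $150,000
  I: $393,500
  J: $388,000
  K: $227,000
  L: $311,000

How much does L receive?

L is paid $311,000

Ordering the bids: 150,000 (H), 162,000 (D), 227,000 (K), 263,500 (G), 311,000 (L), 354,000 (F), 382,500 (E), …
Lowest 5: H, D, K, G, L.
L wins → own bid $311,000.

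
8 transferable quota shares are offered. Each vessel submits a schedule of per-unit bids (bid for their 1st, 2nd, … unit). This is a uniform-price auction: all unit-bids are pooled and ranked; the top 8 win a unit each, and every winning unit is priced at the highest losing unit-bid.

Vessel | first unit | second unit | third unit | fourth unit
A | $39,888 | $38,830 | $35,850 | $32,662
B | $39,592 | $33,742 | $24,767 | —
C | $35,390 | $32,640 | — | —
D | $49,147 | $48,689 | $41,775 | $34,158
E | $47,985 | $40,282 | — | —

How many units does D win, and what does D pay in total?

All unit-bids, highest first — top 8: 49,147 (D-1), 48,689 (D-2), 47,985 (E-1), 41,775 (D-3), 40,282 (E-2), 39,888 (A-1), 39,592 (B-1), 38,830 (A-2)
Highest rejected unit-bid = $35,850.
D wins 3 unit(s) at $35,850 each.

D: 3 units, pays $107,550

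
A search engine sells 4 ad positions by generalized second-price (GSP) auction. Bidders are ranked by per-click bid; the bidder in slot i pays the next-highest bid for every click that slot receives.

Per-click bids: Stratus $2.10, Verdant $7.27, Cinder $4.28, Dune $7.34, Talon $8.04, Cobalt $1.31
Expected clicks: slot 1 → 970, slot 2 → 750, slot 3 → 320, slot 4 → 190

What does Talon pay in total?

Sorting advertisers: $8.04 (Talon) > $7.34 (Dune) > $7.27 (Verdant) > $4.28 (Cinder) > $2.10 (Stratus) > …
Talon holds slot 1 → pays next bid $7.34 × 970 clicks = $7119.80.

Talon pays $7119.80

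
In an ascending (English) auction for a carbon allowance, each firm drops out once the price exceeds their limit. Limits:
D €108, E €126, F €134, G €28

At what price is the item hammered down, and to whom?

Limits in order: 134 (F) > 126 (E) > 108 (D) > 28 (G)
Bidding ends when E exits at €126; F takes it.

F wins at €126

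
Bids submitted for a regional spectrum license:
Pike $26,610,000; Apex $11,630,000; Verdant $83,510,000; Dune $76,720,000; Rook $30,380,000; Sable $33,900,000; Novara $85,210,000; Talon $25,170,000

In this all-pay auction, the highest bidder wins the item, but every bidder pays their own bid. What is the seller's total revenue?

Sorting bids: 85,210,000 (Novara) > 83,510,000 (Verdant) > 76,720,000 (Dune) > 33,900,000 (Sable) > 30,380,000 (Rook) > 26,610,000 (Pike) > …
Every bidder forfeits their bid regardless of winning.
Revenue = 26,610,000 + 11,630,000 + 83,510,000 + 76,720,000 + 30,380,000 + 33,900,000 + 85,210,000 + 25,170,000 = $373,130,000.

Total revenue: $373,130,000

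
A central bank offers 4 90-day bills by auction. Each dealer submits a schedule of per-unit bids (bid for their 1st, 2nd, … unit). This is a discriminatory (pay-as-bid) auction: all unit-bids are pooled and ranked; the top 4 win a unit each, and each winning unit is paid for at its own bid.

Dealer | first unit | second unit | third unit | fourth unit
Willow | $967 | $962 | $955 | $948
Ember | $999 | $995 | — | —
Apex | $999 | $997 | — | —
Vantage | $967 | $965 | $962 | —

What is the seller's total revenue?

All unit-bids, highest first — top 4: 999 (Ember-1), 999 (Apex-1), 997 (Apex-2), 995 (Ember-2)
Next rejected bid: $967 (not a price — pay-as-bid).
Each winning unit pays its own bid.
Revenue = 999 + 999 + 997 + 995 = $3,990.

Total revenue: $3,990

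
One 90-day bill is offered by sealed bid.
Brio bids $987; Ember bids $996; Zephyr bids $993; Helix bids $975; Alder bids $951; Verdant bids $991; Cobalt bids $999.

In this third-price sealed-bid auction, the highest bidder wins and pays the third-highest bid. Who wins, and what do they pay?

Bids ranked: 999 (Cobalt) > 996 (Ember) > 993 (Zephyr) > 991 (Verdant) > 987 (Brio) > 975 (Helix) > …
Cobalt wins; payment is bid #3 in the ranking = $993.

Cobalt pays $993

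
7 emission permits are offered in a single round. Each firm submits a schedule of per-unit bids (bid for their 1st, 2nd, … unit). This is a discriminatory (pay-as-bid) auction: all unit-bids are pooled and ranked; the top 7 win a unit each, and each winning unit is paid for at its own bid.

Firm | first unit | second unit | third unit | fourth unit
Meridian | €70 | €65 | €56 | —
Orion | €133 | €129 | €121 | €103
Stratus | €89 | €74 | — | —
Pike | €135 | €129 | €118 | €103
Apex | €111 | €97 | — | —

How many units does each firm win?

Apex 1, Orion 3, Pike 3

All unit-bids, highest first — top 7: 135 (Pike-1), 133 (Orion-1), 129 (Orion-2), 129 (Pike-2), 121 (Orion-3), 118 (Pike-3), 111 (Apex-1)
Next rejected bid: €103 (not a price — pay-as-bid).
Allocation: Apex 1, Orion 3, Pike 3.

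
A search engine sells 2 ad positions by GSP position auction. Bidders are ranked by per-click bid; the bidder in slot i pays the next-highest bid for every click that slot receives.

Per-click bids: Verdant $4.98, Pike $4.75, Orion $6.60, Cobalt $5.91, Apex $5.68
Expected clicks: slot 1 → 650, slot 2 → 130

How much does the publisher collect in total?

Total revenue: $4579.90

Ranked by bid: $6.60 (Orion) > $5.91 (Cobalt) > $5.68 (Apex) > …
Slot 1: Orion pays $5.91 × 650 = $3841.50
Slot 2: Cobalt pays $5.68 × 130 = $738.40
Total = $4579.90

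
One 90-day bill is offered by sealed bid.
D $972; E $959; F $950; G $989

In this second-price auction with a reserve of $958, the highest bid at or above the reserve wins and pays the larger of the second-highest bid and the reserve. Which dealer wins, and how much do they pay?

Bids ranked: 989 (G) > 972 (D) > 959 (E) > 950 (F)
Highest eligible bid: G at $989.
Second-highest bid $972 exceeds the reserve $958 → payment $972.

G pays $972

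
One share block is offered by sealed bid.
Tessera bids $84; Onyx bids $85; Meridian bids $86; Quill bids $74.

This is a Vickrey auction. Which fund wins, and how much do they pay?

Meridian pays $85

Bids ranked: 86 (Meridian) > 85 (Onyx) > 84 (Tessera) > 74 (Quill)
Meridian wins with the highest bid; price is set by the runner-up at $85.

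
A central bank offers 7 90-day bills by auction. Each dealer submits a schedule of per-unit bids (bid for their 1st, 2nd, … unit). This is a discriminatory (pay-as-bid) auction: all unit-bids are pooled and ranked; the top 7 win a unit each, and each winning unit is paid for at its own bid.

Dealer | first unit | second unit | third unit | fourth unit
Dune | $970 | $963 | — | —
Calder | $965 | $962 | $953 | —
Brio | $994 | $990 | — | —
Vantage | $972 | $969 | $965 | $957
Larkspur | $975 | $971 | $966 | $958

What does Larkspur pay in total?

Larkspur pays $1,946

All unit-bids, highest first — top 7: 994 (Brio-1), 990 (Brio-2), 975 (Larkspur-1), 972 (Vantage-1), 971 (Larkspur-2), 970 (Dune-1), 969 (Vantage-2)
Next rejected bid: $966 (not a price — pay-as-bid).
Larkspur's winning unit-bids: 975 + 971 = $1,946.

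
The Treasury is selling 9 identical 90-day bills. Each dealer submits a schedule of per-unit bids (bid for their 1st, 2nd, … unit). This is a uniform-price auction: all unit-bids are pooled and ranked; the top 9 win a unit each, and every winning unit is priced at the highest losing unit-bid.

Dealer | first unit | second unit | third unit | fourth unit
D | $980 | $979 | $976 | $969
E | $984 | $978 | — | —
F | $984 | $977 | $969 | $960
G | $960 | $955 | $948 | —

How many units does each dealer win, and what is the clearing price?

Merging the schedules and taking the best 9: 984 (E-1), 984 (F-1), 980 (D-1), 979 (D-2), 978 (E-2), 977 (F-2), 976 (D-3), 969 (D-4), 969 (F-3)
Highest rejected unit-bid = $960.
Allocation: D 4, E 2, F 3.

D 4, E 2, F 3; clearing price $960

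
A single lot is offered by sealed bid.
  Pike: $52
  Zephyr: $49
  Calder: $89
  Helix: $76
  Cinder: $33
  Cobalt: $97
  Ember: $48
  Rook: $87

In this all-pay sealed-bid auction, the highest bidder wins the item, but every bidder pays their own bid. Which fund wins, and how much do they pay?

Cobalt pays $97

Bids in order: 97 (Cobalt) > 89 (Calder) > 87 (Rook) > 76 (Helix) > 52 (Pike) > 49 (Zephyr) > …
Cobalt is highest and takes the item; every bidder forfeits their bid.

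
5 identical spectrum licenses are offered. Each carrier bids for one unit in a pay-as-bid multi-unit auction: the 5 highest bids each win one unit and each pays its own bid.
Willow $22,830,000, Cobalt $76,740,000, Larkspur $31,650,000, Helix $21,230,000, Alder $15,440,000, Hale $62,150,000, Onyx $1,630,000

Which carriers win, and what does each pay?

Cobalt $76,740,000, Hale $62,150,000, Larkspur $31,650,000, Willow $22,830,000, Helix $21,230,000

Bids ranked high→low: 76,740,000 (Cobalt), 62,150,000 (Hale), 31,650,000 (Larkspur), 22,830,000 (Willow), 21,230,000 (Helix), 15,440,000 (Alder), 1,630,000 (Onyx)
Winners (5 units): Cobalt, Hale, Larkspur, Willow, Helix.
Each winner pays its own bid: Cobalt $76,740,000, Hale $62,150,000, Larkspur $31,650,000, Willow $22,830,000, Helix $21,230,000.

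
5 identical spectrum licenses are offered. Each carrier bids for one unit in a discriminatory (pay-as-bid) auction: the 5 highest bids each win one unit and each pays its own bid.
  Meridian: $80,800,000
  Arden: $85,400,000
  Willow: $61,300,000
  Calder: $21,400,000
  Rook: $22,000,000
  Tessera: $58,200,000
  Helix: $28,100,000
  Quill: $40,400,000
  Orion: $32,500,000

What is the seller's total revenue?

Total revenue: $326,100,000

Bids ranked high→low: 85,400,000 (Arden), 80,800,000 (Meridian), 61,300,000 (Willow), 58,200,000 (Tessera), 40,400,000 (Quill), 32,500,000 (Orion), 28,100,000 (Helix), …
The 5 highest are Arden, Meridian, Willow, Tessera, Quill.
Total revenue = 85,400,000 + 80,800,000 + 61,300,000 + 58,200,000 + 40,400,000 = $326,100,000.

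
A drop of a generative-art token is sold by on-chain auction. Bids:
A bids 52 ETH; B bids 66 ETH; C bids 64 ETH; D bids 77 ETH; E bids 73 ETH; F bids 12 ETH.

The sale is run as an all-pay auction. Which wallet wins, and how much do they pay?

Rule: the highest bidder wins the item, but every bidder pays their own bid.
Bids in order: 77 (D) > 73 (E) > 66 (B) > 64 (C) > 52 (A) > 12 (F)
D is highest and takes the item; every bidder forfeits their bid.

D pays 77 ETH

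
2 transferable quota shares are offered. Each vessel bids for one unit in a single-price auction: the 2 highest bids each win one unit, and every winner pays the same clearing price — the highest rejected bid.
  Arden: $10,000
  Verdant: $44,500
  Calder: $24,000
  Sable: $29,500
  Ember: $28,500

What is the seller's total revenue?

Ordering the bids: 44,500 (Verdant), 29,500 (Sable), 28,500 (Ember), 24,000 (Calder), …
Top 2: Verdant, Sable.
Clearing price = highest rejected bid = $28,500.
Total revenue = 2 × $28,500 = $57,000.

Total revenue: $57,000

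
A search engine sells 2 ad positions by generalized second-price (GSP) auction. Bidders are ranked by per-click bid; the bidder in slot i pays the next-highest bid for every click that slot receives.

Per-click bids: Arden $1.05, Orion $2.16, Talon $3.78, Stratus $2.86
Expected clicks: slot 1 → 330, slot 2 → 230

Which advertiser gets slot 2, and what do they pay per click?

Per-click bids in order: $3.78 (Talon) > $2.86 (Stratus) > $2.16 (Orion) > …
Slot 2 goes to the second-ranked bidder, Stratus, who pays the next bid down: $2.16/click.

Stratus; $2.16 per click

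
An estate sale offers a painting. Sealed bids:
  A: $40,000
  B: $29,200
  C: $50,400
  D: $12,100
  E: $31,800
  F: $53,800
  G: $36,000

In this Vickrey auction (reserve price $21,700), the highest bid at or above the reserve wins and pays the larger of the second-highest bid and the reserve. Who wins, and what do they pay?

Sorting bids: 53,800 (F) > 50,400 (C) > 40,000 (A) > 36,000 (G) > 31,800 (E) > 29,200 (B) > …
F has the top bid at or above the reserve ($53,800).
Second-highest bid $50,400 exceeds the reserve $21,700 → payment $50,400.

F pays $50,400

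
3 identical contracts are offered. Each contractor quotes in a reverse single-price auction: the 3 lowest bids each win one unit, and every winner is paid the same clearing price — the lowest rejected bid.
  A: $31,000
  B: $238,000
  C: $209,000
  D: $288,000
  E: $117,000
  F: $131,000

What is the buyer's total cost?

Total cost: $627,000

Sorting: 31,000 (A), 117,000 (E), 131,000 (F), 209,000 (C), 238,000 (B), …
Lowest 3: A, E, F.
Lowest unsuccessful bid: $209,000 → clearing price.
Total cost = 3 × $209,000 = $627,000.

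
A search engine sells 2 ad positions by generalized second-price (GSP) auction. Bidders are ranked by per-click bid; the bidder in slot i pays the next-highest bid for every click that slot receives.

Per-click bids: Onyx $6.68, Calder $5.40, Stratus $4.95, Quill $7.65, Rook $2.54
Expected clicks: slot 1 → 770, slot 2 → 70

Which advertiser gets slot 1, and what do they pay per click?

Quill; $6.68 per click

Ranked by bid: $7.65 (Quill) > $6.68 (Onyx) > $5.40 (Calder) > …
Slot 1 goes to the first-ranked bidder, Quill, who pays the next bid down: $6.68/click.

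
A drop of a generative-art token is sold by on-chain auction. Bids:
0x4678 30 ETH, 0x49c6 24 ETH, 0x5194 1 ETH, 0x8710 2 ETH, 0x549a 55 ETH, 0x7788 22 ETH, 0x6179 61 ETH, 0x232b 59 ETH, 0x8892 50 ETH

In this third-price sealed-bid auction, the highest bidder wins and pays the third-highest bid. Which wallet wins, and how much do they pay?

0x6179 pays 55 ETH

Sorting bids: 61 (0x6179) > 59 (0x232b) > 55 (0x549a) > 50 (0x8892) > 30 (0x4678) > 24 (0x49c6) > …
0x6179 wins; payment is bid #3 in the ranking = 55 ETH.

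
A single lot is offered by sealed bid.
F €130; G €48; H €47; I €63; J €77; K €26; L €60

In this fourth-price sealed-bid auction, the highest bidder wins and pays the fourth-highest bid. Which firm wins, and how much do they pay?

F pays €60

Bids ranked: 130 (F) > 77 (J) > 63 (I) > 60 (L) > 48 (G) > 47 (H) > …
F wins; payment is bid #4 in the ranking = €60.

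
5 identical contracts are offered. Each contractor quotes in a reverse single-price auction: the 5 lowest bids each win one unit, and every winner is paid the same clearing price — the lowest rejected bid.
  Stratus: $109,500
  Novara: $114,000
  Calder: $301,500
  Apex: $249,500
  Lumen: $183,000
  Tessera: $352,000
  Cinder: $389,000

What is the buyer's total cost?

Ordering the bids: 109,500 (Stratus), 114,000 (Novara), 183,000 (Lumen), 249,500 (Apex), 301,500 (Calder), 352,000 (Tessera), 389,000 (Cinder)
Lowest 5: Stratus, Novara, Lumen, Apex, Calder.
Clearing price = lowest rejected bid = $352,000.
Total cost = 5 × $352,000 = $1,760,000.

Total cost: $1,760,000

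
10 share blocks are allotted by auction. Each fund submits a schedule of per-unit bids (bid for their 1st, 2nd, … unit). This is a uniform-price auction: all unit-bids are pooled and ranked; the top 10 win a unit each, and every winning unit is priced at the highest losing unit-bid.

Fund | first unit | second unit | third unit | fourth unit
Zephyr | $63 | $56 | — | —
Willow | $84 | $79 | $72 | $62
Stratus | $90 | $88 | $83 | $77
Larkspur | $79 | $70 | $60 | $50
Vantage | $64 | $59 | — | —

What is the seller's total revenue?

Total revenue: $630

Merging the schedules and taking the best 10: 90 (Stratus-1), 88 (Stratus-2), 84 (Willow-1), 83 (Stratus-3), 79 (Willow-2), 79 (Larkspur-1), 77 (Stratus-4), 72 (Willow-3), 70 (Larkspur-2), 64 (Vantage-1)
Highest rejected unit-bid = $63.
Allocation: Larkspur 2, Stratus 4, Vantage 1, Willow 3. Every unit priced at $63.
Revenue = 10 × 63 = $630.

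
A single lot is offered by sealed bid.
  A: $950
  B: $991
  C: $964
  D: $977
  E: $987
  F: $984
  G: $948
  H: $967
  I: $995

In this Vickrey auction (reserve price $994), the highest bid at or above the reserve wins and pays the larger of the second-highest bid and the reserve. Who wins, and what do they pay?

I pays $994

Rule: the highest bid at or above the reserve wins and pays the larger of the second-highest bid and the reserve.
Bids in order: 995 (I) > 991 (B) > 987 (E) > 984 (F) > 977 (D) > 967 (H) > …
Highest eligible bid: I at $995.
Second-highest bid $991 is below the reserve $994, so the reserve binds → payment $994.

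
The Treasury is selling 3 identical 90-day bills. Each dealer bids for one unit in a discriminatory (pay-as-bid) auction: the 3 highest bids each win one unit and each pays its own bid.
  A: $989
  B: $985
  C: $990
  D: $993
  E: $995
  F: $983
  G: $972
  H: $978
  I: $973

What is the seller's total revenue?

Sorting: 995 (E), 993 (D), 990 (C), 989 (A), 985 (B), …
Winners (3 units): E, D, C.
Total revenue = 995 + 993 + 990 = $2,978.

Total revenue: $2,978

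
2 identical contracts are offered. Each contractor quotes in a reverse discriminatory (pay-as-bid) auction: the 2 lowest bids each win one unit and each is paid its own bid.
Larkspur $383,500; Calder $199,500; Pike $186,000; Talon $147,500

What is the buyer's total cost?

Ordering the bids: 147,500 (Talon), 186,000 (Pike), 199,500 (Calder), 383,500 (Larkspur)
Winners (2 units): Talon, Pike.
Total cost = 147,500 + 186,000 = $333,500.

Total cost: $333,500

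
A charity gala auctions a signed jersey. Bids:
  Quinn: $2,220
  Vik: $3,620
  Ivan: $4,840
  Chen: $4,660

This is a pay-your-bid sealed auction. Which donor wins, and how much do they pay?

Sorting bids: 4,840 (Ivan) > 4,660 (Chen) > 3,620 (Vik) > 2,220 (Quinn)
Ivan is highest → pays own bid, $4,840.

Ivan pays $4,840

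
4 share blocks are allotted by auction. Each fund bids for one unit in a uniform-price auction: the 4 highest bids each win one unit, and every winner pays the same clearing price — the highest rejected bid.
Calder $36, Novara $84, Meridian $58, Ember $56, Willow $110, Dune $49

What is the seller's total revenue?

Total revenue: $196

Ordering the bids: 110 (Willow), 84 (Novara), 58 (Meridian), 56 (Ember), 49 (Dune), 36 (Calder)
The 4 highest are Willow, Novara, Meridian, Ember.
Clearing price = highest rejected bid = $49.
Total revenue = 4 × $49 = $196.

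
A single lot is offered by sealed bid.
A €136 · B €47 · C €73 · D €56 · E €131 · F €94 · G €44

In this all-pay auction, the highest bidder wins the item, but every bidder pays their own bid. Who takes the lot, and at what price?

A pays €136

All-pay auction: the highest bidder wins the item, but every bidder pays their own bid.
Bids ranked: 136 (A) > 131 (E) > 94 (F) > 73 (C) > 56 (D) > 47 (B) > …
A is highest and takes the item; every bidder forfeits their bid.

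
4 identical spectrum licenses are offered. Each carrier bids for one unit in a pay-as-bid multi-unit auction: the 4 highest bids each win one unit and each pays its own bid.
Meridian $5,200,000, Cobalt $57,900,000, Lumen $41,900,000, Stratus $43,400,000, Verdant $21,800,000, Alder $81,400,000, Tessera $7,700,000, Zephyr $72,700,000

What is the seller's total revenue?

Bids ranked high→low: 81,400,000 (Alder), 72,700,000 (Zephyr), 57,900,000 (Cobalt), 43,400,000 (Stratus), 41,900,000 (Lumen), 21,800,000 (Verdant), …
Top 4: Alder, Zephyr, Cobalt, Stratus.
Total revenue = 81,400,000 + 72,700,000 + 57,900,000 + 43,400,000 = $255,400,000.

Total revenue: $255,400,000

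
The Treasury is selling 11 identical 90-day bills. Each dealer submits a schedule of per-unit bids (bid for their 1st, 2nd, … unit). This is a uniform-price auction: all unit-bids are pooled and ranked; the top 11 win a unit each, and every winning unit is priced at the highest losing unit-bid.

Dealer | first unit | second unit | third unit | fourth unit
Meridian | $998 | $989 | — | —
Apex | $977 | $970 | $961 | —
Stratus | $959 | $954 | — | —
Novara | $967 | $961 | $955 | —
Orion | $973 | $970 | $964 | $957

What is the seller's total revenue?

Pooled unit-bids ranked (top 11): 998 (Meridian-1), 989 (Meridian-2), 977 (Apex-1), 973 (Orion-1), 970 (Apex-2), 970 (Orion-2), 967 (Novara-1), 964 (Orion-3), 961 (Apex-3), 961 (Novara-2), 959 (Stratus-1)
The (k+1)-th unit-bid is $957.
Allocation: Apex 3, Meridian 2, Novara 2, Orion 3, Stratus 1. Every unit priced at $957.
Revenue = 11 × 957 = $10,527.

Total revenue: $10,527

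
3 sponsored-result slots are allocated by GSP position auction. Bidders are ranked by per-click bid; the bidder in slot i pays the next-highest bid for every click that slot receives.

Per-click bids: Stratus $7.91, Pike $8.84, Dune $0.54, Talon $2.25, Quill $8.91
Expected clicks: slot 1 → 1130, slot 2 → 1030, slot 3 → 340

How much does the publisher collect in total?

Sorting advertisers: $8.91 (Quill) > $8.84 (Pike) > $7.91 (Stratus) > $2.25 (Talon) > …
Slot 1: Quill pays $8.84 × 1130 = $9989.20
Slot 2: Pike pays $7.91 × 1030 = $8147.30
Slot 3: Stratus pays $2.25 × 340 = $765.00
Total = $18901.50

Total revenue: $18901.50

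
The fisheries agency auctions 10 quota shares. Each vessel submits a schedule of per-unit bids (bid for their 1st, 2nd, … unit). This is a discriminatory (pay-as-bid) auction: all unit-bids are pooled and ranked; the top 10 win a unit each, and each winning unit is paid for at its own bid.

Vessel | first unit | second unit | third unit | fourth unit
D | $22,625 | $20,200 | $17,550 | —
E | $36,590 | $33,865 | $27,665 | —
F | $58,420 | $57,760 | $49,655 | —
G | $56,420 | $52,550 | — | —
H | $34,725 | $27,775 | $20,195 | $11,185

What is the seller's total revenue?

Pooled unit-bids ranked (top 10): 58,420 (F-1), 57,760 (F-2), 56,420 (G-1), 52,550 (G-2), 49,655 (F-3), 36,590 (E-1), 34,725 (H-1), 33,865 (E-2), 27,775 (H-2), 27,665 (E-3)
Next rejected bid: $22,625 (not a price — pay-as-bid).
Each winning unit pays its own bid.
Revenue = 58,420 + 57,760 + 56,420 + 52,550 + 49,655 + 36,590 + 34,725 + 33,865 + 27,775 + 27,665 = $435,425.

Total revenue: $435,425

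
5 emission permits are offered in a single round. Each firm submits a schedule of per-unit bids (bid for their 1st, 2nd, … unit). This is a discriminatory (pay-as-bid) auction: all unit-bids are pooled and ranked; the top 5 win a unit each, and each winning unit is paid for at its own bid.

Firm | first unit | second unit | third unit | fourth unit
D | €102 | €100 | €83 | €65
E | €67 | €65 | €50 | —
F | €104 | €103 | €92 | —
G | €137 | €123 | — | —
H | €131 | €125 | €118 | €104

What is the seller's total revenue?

Total revenue: €634

Pooled unit-bids ranked (top 5): 137 (G-1), 131 (H-1), 125 (H-2), 123 (G-2), 118 (H-3)
Next rejected bid: €104 (not a price — pay-as-bid).
Each winning unit pays its own bid.
Revenue = 137 + 131 + 125 + 123 + 118 = €634.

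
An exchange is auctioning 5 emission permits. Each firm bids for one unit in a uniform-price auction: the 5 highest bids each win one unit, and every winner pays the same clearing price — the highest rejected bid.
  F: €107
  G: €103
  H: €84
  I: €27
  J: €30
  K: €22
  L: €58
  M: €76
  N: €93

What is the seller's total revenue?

Total revenue: €290

Bids ranked high→low: 107 (F), 103 (G), 93 (N), 84 (H), 76 (M), 58 (L), 30 (J), …
The 5 highest are F, G, N, H, M.
Clearing price = highest rejected bid = €58.
Total revenue = 5 × €58 = €290.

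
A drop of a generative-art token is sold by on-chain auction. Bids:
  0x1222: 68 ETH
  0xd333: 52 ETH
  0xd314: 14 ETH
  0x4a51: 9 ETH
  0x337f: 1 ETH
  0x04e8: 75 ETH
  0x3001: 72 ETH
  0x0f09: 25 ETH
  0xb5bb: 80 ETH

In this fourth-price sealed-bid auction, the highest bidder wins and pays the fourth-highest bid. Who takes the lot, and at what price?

Sorting bids: 80 (0xb5bb) > 75 (0x04e8) > 72 (0x3001) > 68 (0x1222) > 52 (0xd333) > 25 (0x0f09) > …
0xb5bb wins; payment is bid #4 in the ranking = 68 ETH.

0xb5bb pays 68 ETH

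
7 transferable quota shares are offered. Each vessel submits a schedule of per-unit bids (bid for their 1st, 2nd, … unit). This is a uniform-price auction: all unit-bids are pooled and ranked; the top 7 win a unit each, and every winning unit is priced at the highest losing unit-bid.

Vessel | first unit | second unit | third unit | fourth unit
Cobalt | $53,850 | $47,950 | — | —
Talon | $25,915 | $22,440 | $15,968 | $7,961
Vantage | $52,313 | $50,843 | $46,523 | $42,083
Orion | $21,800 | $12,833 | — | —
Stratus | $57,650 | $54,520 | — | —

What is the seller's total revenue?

All unit-bids, highest first — top 7: 57,650 (Stratus-1), 54,520 (Stratus-2), 53,850 (Cobalt-1), 52,313 (Vantage-1), 50,843 (Vantage-2), 47,950 (Cobalt-2), 46,523 (Vantage-3)
The (k+1)-th unit-bid is $42,083.
Allocation: Cobalt 2, Stratus 2, Vantage 3. Every unit priced at $42,083.
Revenue = 7 × 42,083 = $294,581.

Total revenue: $294,581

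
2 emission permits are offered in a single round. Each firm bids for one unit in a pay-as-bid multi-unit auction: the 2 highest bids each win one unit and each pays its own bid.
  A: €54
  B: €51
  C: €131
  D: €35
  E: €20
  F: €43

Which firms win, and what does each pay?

Ordering the bids: 131 (C), 54 (A), 51 (B), 43 (F), …
The 2 highest are C, A.
Each winner pays its own bid: C €131, A €54.

C €131, A €54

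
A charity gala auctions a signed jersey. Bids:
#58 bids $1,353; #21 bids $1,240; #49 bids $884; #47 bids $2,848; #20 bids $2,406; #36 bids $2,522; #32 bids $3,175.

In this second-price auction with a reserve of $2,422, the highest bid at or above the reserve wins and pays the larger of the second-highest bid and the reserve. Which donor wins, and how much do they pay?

Rule: the highest bid at or above the reserve wins and pays the larger of the second-highest bid and the reserve.
Bids in order: 3,175 (#32) > 2,848 (#47) > 2,522 (#36) > 2,406 (#20) > 1,353 (#58) > 1,240 (#21) > …
#32 has the top bid at or above the reserve ($3,175).
max(second-highest $2,848, reserve $2,422) = $2,848; the reserve does not bind.

#32 pays $2,848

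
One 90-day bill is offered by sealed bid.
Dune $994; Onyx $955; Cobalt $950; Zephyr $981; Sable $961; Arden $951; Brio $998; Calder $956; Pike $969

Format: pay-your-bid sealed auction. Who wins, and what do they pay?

Rule: the highest bidder wins and pays their own bid.
Sorting bids: 998 (Brio) > 994 (Dune) > 981 (Zephyr) > 969 (Pike) > 961 (Sable) > 956 (Calder) > …
First-price: Brio pays what they bid, $998.

Brio pays $998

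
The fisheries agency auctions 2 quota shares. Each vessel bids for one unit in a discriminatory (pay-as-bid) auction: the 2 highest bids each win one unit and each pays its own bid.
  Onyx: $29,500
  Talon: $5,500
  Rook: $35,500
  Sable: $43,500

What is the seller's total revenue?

Ordering the bids: 43,500 (Sable), 35,500 (Rook), 29,500 (Onyx), 5,500 (Talon)
Winners (2 units): Sable, Rook.
Total revenue = 43,500 + 35,500 = $79,000.

Total revenue: $79,000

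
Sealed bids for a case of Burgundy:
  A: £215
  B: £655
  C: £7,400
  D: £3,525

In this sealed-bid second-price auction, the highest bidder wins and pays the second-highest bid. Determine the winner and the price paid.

C pays £3,525

Bids ranked: 7,400 (C) > 3,525 (D) > 655 (B) > 215 (A)
C wins with the highest bid; price is set by the runner-up at £3,525.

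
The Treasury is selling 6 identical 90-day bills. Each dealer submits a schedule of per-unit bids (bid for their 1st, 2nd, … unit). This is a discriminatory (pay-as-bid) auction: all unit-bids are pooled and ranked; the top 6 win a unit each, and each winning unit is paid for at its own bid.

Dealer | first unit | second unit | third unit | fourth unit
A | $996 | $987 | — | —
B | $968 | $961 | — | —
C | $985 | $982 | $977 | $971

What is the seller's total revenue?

Total revenue: $5,898

Pooled unit-bids ranked (top 6): 996 (A-1), 987 (A-2), 985 (C-1), 982 (C-2), 977 (C-3), 971 (C-4)
Next rejected bid: $968 (not a price — pay-as-bid).
Each winning unit pays its own bid.
Revenue = 996 + 987 + 985 + 982 + 977 + 971 = $5,898.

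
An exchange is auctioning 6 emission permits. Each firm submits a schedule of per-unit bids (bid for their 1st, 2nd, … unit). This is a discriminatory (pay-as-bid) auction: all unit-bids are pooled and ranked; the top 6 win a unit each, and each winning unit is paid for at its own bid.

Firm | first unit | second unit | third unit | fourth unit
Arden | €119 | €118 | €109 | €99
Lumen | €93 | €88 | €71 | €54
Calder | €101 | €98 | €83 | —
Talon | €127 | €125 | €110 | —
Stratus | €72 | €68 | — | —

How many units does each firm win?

Pooled unit-bids ranked (top 6): 127 (Talon-1), 125 (Talon-2), 119 (Arden-1), 118 (Arden-2), 110 (Talon-3), 109 (Arden-3)
Next rejected bid: €101 (not a price — pay-as-bid).
Allocation: Arden 3, Talon 3.

Arden 3, Talon 3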